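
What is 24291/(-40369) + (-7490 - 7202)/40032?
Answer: -391379665/404012952 ≈ -0.96873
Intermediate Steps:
24291/(-40369) + (-7490 - 7202)/40032 = 24291*(-1/40369) - 14692*1/40032 = -24291/40369 - 3673/10008 = -391379665/404012952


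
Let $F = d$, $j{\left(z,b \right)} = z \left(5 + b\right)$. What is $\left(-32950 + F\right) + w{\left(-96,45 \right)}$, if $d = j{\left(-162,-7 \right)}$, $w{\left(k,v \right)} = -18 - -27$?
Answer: $-32617$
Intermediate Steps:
$w{\left(k,v \right)} = 9$ ($w{\left(k,v \right)} = -18 + 27 = 9$)
$d = 324$ ($d = - 162 \left(5 - 7\right) = \left(-162\right) \left(-2\right) = 324$)
$F = 324$
$\left(-32950 + F\right) + w{\left(-96,45 \right)} = \left(-32950 + 324\right) + 9 = -32626 + 9 = -32617$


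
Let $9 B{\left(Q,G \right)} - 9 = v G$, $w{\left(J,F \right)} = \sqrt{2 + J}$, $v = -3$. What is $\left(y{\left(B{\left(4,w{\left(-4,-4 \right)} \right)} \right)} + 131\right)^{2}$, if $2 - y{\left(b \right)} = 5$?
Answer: $16384$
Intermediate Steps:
$B{\left(Q,G \right)} = 1 - \frac{G}{3}$ ($B{\left(Q,G \right)} = 1 + \frac{\left(-3\right) G}{9} = 1 - \frac{G}{3}$)
$y{\left(b \right)} = -3$ ($y{\left(b \right)} = 2 - 5 = -3$)
$\left(y{\left(B{\left(4,w{\left(-4,-4 \right)} \right)} \right)} + 131\right)^{2} = \left(-3 + 131\right)^{2} = 128^{2} = 16384$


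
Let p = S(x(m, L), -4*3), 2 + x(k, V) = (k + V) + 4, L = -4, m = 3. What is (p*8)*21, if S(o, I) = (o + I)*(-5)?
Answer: 9240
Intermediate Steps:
x(k, V) = 2 + V + k (x(k, V) = -2 + ((k + V) + 4) = -2 + ((V + k) + 4) = -2 + (4 + V + k) = 2 + V + k)
S(o, I) = -5*I - 5*o (S(o, I) = (I + o)*(-5) = -5*I - 5*o)
p = 55 (p = -(-20)*3 - 5*(2 - 4 + 3) = -5*(-12) - 5*1 = 60 - 5 = 55)
(p*8)*21 = (55*8)*21 = 440*21 = 9240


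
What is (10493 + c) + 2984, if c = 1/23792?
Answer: 320644785/23792 ≈ 13477.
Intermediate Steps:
c = 1/23792 ≈ 4.2031e-5
(10493 + c) + 2984 = (10493 + 1/23792) + 2984 = 249649457/23792 + 2984 = 320644785/23792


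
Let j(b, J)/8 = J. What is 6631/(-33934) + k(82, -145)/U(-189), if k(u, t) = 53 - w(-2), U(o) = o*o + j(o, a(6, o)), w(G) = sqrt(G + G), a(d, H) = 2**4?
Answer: -12416643/64026314 - 2*I/35849 ≈ -0.19393 - 5.579e-5*I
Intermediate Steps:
a(d, H) = 16
w(G) = sqrt(2)*sqrt(G) (w(G) = sqrt(2*G) = sqrt(2)*sqrt(G))
j(b, J) = 8*J
U(o) = 128 + o**2 (U(o) = o*o + 8*16 = o**2 + 128 = 128 + o**2)
k(u, t) = 53 - 2*I (k(u, t) = 53 - sqrt(2)*sqrt(-2) = 53 - sqrt(2)*I*sqrt(2) = 53 - 2*I)
6631/(-33934) + k(82, -145)/U(-189) = 6631/(-33934) + (53 - 2*I)/(128 + (-189)**2) = 6631*(-1/33934) + (53 - 2*I)/(128 + 35721) = -349/1786 + (53 - 2*I)/35849 = -349/1786 + (53 - 2*I)*(1/35849) = -349/1786 + (53/35849 - 2*I/35849) = -12416643/64026314 - 2*I/35849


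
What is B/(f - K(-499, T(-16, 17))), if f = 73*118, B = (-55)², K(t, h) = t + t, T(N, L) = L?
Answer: 3025/9612 ≈ 0.31471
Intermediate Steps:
K(t, h) = 2*t
B = 3025
f = 8614
B/(f - K(-499, T(-16, 17))) = 3025/(8614 - 2*(-499)) = 3025/(8614 - 1*(-998)) = 3025/(8614 + 998) = 3025/9612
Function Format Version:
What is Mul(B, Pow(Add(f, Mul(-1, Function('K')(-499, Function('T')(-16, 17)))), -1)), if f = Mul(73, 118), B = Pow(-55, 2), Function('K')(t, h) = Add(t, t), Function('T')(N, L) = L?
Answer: Rational(3025, 9612) ≈ 0.31471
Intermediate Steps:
Function('K')(t, h) = Mul(2, t)
B = 3025
f = 8614
Mul(B, Pow(Add(f, Mul(-1, Function('K')(-499, Function('T')(-16, 17)))), -1)) = Mul(3025, Pow(Add(8614, Mul(-1, Mul(2, -499))), -1)) = Mul(3025, Pow(Add(8614, Mul(-1, -998)), -1)) = Mul(3025, Pow(Add(8614, 998), -1)) = Mul(3025, Pow(9612, -1)) = Mul(3025, Rational(1, 9612)) = Rational(3025, 9612)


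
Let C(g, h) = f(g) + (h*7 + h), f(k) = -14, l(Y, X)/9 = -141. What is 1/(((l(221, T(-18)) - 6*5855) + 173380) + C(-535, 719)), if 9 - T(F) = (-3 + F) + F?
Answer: 1/142719 ≈ 7.0068e-6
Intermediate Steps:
T(F) = 12 - 2*F (T(F) = 9 - ((-3 + F) + F) = 9 - (-3 + 2*F) = 9 + (3 - 2*F) = 12 - 2*F)
l(Y, X) = -1269 (l(Y, X) = 9*(-141) = -1269)
C(g, h) = -14 + 8*h (C(g, h) = -14 + (h*7 + h) = -14 + (7*h + h) = -14 + 8*h)
1/(((l(221, T(-18)) - 6*5855) + 173380) + C(-535, 719)) = 1/(((-1269 - 6*5855) + 173380) + (-14 + 8*719)) = 1/(((-1269 - 35130) + 173380) + (-14 + 5752)) = 1/((-36399 + 173380) + 5738) = 1/(136981 + 5738) = 1/142719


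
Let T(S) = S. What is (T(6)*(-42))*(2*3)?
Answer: -1512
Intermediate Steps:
(T(6)*(-42))*(2*3) = (6*(-42))*(2*3) = -252*6 = -1512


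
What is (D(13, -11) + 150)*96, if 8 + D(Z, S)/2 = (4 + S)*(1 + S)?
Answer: 26304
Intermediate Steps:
D(Z, S) = -16 + 2*(1 + S)*(4 + S) (D(Z, S) = -16 + 2*((4 + S)*(1 + S)) = -16 + 2*((1 + S)*(4 + S)) = -16 + 2*(1 + S)*(4 + S))
(D(13, -11) + 150)*96 = ((-8 + 2*(-11)² + 10*(-11)) + 150)*96 = ((-8 + 2*121 - 110) + 150)*96 = ((-8 + 242 - 110) + 150)*96 = (124 + 150)*96 = 274*96 = 26304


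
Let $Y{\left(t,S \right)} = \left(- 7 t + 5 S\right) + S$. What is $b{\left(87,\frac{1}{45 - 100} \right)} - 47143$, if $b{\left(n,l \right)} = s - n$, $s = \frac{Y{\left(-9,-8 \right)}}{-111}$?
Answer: $- \frac{1747515}{37} \approx -47230.0$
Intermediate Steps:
$Y{\left(t,S \right)} = - 7 t + 6 S$
$s = - \frac{5}{37}$ ($s = \frac{\left(-7\right) \left(-9\right) + 6 \left(-8\right)}{-111} = \left(63 - 48\right) \left(- \frac{1}{111}\right) = 15 \left(- \frac{1}{111}\right) = - \frac{5}{37} \approx -0.13514$)
$b{\left(n,l \right)} = - \frac{5}{37} - n$
$b{\left(87,\frac{1}{45 - 100} \right)} - 47143 = \left(- \frac{5}{37} - 87\right) - 47143 = - \frac{3224}{37} - 47143 = - \frac{1747515}{37}$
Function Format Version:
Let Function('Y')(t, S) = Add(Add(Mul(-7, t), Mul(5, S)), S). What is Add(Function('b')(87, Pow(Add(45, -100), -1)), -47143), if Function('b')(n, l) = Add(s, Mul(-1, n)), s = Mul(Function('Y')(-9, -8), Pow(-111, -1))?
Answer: Rational(-1747515, 37) ≈ -47230.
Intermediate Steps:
Function('Y')(t, S) = Add(Mul(-7, t), Mul(6, S))
s = Rational(-5, 37) (s = Mul(Add(Mul(-7, -9), Mul(6, -8)), Pow(-111, -1)) = Mul(Add(63, -48), Rational(-1, 111)) = Mul(15, Rational(-1, 111)) = Rational(-5, 37) ≈ -0.13514)
Function('b')(n, l) = Add(Rational(-5, 37), Mul(-1, n))
Add(Function('b')(87, Pow(Add(45, -100), -1)), -47143) = Add(Add(Rational(-5, 37), Mul(-1, 87)), -47143) = Add(Add(Rational(-5, 37), -87), -47143) = Add(Rational(-3224, 37), -47143) = Rational(-1747515, 37)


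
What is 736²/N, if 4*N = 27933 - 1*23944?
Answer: 2166784/3989 ≈ 543.19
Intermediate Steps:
N = 3989/4 (N = (27933 - 1*23944)/4 = (27933 - 23944)/4 = (¼)*3989 = 3989/4 ≈ 997.25)
736²/N = 736²/(3989/4) = 541696*(4/3989) = 2166784/3989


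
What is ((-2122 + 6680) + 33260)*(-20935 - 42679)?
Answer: -2405754252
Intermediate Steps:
((-2122 + 6680) + 33260)*(-20935 - 42679) = (4558 + 33260)*(-63614) = 37818*(-63614) = -2405754252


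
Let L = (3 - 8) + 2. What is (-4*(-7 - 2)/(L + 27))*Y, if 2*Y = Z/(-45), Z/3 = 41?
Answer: -41/20 ≈ -2.0500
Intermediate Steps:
Z = 123 (Z = 3*41 = 123)
L = -3 (L = -5 + 2 = -3)
Y = -41/30 (Y = (123/(-45))/2 = (123*(-1/45))/2 = (1/2)*(-41/15) = -41/30 ≈ -1.3667)
(-4*(-7 - 2)/(L + 27))*Y = -4*(-7 - 2)/(-3 + 27)*(-41/30) = -(-36)/24*(-41/30) = -4*(-3/8)*(-41/30) = (3/2)*(-41/30) = -41/20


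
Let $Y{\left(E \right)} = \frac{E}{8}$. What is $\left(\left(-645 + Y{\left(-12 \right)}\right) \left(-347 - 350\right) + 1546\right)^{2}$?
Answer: $\frac{817782001969}{4} \approx 2.0445 \cdot 10^{11}$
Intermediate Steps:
$Y{\left(E \right)} = \frac{E}{8}$ ($Y{\left(E \right)} = E \frac{1}{8} = \frac{E}{8}$)
$\left(\left(-645 + Y{\left(-12 \right)}\right) \left(-347 - 350\right) + 1546\right)^{2} = \left(\left(-645 + \frac{1}{8} \left(-12\right)\right) \left(-347 - 350\right) + 1546\right)^{2} = \left(\left(-645 - \frac{3}{2}\right) \left(-697\right) + 1546\right)^{2} = \left(\left(- \frac{1293}{2}\right) \left(-697\right) + 1546\right)^{2} = \left(\frac{901221}{2} + 1546\right)^{2} = \left(\frac{904313}{2}\right)^{2} = \frac{817782001969}{4}$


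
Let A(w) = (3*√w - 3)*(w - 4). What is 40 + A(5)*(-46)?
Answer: 178 - 138*√5 ≈ -130.58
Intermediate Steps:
A(w) = (-4 + w)*(-3 + 3*√w) (A(w) = (-3 + 3*√w)*(-4 + w) = (-4 + w)*(-3 + 3*√w))
40 + A(5)*(-46) = 40 + (12 - 12*√5 - 3*5 + 3*5^(3/2))*(-46) = 40 + (12 - 12*√5 - 15 + 3*(5*√5))*(-46) = 40 + (12 - 12*√5 - 15 + 15*√5)*(-46) = 40 + (-3 + 3*√5)*(-46) = 40 + (138 - 138*√5) = 178 - 138*√5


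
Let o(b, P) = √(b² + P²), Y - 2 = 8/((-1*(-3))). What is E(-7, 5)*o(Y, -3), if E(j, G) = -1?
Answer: -√277/3 ≈ -5.5478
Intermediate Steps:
Y = 14/3 (Y = 2 + 8/((-1*(-3))) = 2 + 8/3 = 14/3 ≈ 4.6667)
o(b, P) = √(P² + b²)
E(-7, 5)*o(Y, -3) = -√((-3)² + (14/3)²) = -√(9 + 196/9) = -√(277/9) = -√277/3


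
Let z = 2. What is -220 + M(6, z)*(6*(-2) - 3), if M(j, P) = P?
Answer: -250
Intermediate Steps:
-220 + M(6, z)*(6*(-2) - 3) = -220 + 2*(6*(-2) - 3) = -220 + 2*(-12 - 3) = -220 + 2*(-15) = -220 - 30 = -250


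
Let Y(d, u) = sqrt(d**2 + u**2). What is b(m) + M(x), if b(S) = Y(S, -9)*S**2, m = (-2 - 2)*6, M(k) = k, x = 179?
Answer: 179 + 1728*sqrt(73) ≈ 14943.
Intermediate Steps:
m = -24 (m = -4*6 = -24)
b(S) = S**2*sqrt(81 + S**2) (b(S) = sqrt(S**2 + (-9)**2)*S**2 = sqrt(S**2 + 81)*S**2 = sqrt(81 + S**2)*S**2 = S**2*sqrt(81 + S**2))
b(m) + M(x) = (-24)**2*sqrt(81 + (-24)**2) + 179 = 576*sqrt(81 + 576) + 179 = 576*sqrt(657) + 179 = 576*(3*sqrt(73)) + 179 = 1728*sqrt(73) + 179 = 179 + 1728*sqrt(73)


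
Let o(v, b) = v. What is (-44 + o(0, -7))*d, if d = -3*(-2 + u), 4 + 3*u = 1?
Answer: -396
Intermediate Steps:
u = -1 (u = -4/3 + (⅓)*1 = -4/3 + ⅓ = -1)
d = 9 (d = -3*(-2 - 1) = -3*(-3) = 9)
(-44 + o(0, -7))*d = (-44 + 0)*9 = -44*9 = -396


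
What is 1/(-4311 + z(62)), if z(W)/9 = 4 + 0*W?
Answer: -1/4275 ≈ -0.00023392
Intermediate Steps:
z(W) = 36 (z(W) = 9*(4 + 0*W) = 9*(4 + 0) = 9*4 = 36)
1/(-4311 + z(62)) = 1/(-4311 + 36) = 1/(-4275) = -1/4275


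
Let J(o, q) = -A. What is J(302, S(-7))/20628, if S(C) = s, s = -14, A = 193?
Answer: -193/20628 ≈ -0.0093562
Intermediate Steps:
S(C) = -14
J(o, q) = -193 (J(o, q) = -1*193 = -193)
J(302, S(-7))/20628 = -193/20628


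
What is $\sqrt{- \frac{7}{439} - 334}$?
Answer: $\frac{i \sqrt{64371887}}{439} \approx 18.276 i$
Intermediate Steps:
$\sqrt{- \frac{7}{439} - 334} = \sqrt{- \frac{146633}{439}} = \frac{i \sqrt{64371887}}{439}$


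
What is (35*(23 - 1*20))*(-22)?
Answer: -2310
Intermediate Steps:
(35*(23 - 1*20))*(-22) = (35*(23 - 20))*(-22) = (35*3)*(-22) = 105*(-22) = -2310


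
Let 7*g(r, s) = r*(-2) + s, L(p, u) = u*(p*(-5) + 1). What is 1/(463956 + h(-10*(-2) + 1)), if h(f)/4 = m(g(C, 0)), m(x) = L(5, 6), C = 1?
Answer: 1/463380 ≈ 2.1581e-6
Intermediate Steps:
L(p, u) = u*(1 - 5*p) (L(p, u) = u*(-5*p + 1) = u*(1 - 5*p))
g(r, s) = -2*r/7 + s/7 (g(r, s) = (r*(-2) + s)/7 = (-2*r + s)/7 = (s - 2*r)/7 = -2*r/7 + s/7)
m(x) = -144 (m(x) = 6*(1 - 5*5) = 6*(1 - 25) = 6*(-24) = -144)
h(f) = -576 (h(f) = 4*(-144) = -576)
1/(463956 + h(-10*(-2) + 1)) = 1/(463956 - 576) = 1/463380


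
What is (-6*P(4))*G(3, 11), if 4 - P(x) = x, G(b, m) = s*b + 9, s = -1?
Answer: 0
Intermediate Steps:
G(b, m) = 9 - b (G(b, m) = -b + 9 = 9 - b)
P(x) = 4 - x
(-6*P(4))*G(3, 11) = (-6*(4 - 1*4))*(9 - 1*3) = (-6*(4 - 4))*(9 - 3) = -6*0*6 = 0*6 = 0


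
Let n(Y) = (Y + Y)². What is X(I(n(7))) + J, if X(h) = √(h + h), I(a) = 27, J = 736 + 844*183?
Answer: 155188 + 3*√6 ≈ 1.5520e+5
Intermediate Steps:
J = 155188 (J = 736 + 154452 = 155188)
n(Y) = 4*Y² (n(Y) = (2*Y)² = 4*Y²)
X(h) = √2*√h (X(h) = √(2*h) = √2*√h)
X(I(n(7))) + J = √2*√27 + 155188 = √2*(3*√3) + 155188 = 3*√6 + 155188 = 155188 + 3*√6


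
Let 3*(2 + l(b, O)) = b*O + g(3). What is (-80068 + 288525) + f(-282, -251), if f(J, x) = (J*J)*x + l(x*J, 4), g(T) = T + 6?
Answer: -19657690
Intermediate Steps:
g(T) = 6 + T
l(b, O) = 1 + O*b/3 (l(b, O) = -2 + (b*O + (6 + 3))/3 = -2 + (O*b + 9)/3 = -2 + (9 + O*b)/3 = -2 + (3 + O*b/3) = 1 + O*b/3)
f(J, x) = 1 + x*J² + 4*J*x/3 (f(J, x) = (J*J)*x + (1 + (⅓)*4*(x*J)) = J²*x + (1 + (⅓)*4*(J*x)) = x*J² + (1 + 4*J*x/3) = 1 + x*J² + 4*J*x/3)
(-80068 + 288525) + f(-282, -251) = (-80068 + 288525) + (1 - 251*(-282)² + (4/3)*(-282)*(-251)) = 208457 + (1 - 251*79524 + 94376) = 208457 + (1 - 19960524 + 94376) = 208457 - 19866147 = -19657690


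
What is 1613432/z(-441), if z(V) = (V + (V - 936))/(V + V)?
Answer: 79058168/101 ≈ 7.8275e+5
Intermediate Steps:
z(V) = (-936 + 2*V)/(2*V) (z(V) = (V + (-936 + V))/((2*V)) = (-936 + 2*V)*(1/(2*V)) = (-936 + 2*V)/(2*V))
1613432/z(-441) = 1613432/(((-468 - 441)/(-441))) = 1613432/((-1/441*(-909))) = 1613432/(101/49) = 1613432*(49/101) = 79058168/101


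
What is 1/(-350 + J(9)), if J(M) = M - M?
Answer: -1/350 ≈ -0.0028571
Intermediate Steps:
J(M) = 0
1/(-350 + J(9)) = 1/(-350 + 0) = 1/(-350) = -1/350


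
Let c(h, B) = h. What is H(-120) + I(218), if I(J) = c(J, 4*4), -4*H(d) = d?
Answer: 248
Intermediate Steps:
H(d) = -d/4
I(J) = J
H(-120) + I(218) = -¼*(-120) + 218 = 30 + 218 = 248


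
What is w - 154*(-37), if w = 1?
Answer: 5699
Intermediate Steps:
w - 154*(-37) = 1 - 154*(-37) = 1 + 5698 = 5699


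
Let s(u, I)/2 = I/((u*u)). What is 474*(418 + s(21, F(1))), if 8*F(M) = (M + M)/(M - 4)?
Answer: 87376133/441 ≈ 1.9813e+5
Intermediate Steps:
F(M) = M/(4*(-4 + M)) (F(M) = ((M + M)/(M - 4))/8 = ((2*M)/(-4 + M))/8 = (2*M/(-4 + M))/8 = M/(4*(-4 + M)))
s(u, I) = 2*I/u² (s(u, I) = 2*(I/((u*u))) = 2*(I/(u²)) = 2*(I/u²) = 2*I/u²)
474*(418 + s(21, F(1))) = 474*(418 + 2*((¼)*1/(-4 + 1))/21²) = 474*(418 + 2*((¼)*1/(-3))*(1/441)) = 474*(418 + 2*((¼)*1*(-⅓))*(1/441)) = 474*(418 + 2*(-1/12)*(1/441)) = 474*(418 - 1/2646) = 474*(1106027/2646) = 87376133/441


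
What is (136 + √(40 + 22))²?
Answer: (136 + √62)² ≈ 20700.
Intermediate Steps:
(136 + √(40 + 22))² = (136 + √62)²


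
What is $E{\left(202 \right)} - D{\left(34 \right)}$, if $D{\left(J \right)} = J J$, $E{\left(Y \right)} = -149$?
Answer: $-1305$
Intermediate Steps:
$D{\left(J \right)} = J^{2}$
$E{\left(202 \right)} - D{\left(34 \right)} = -149 - 34^{2} = -149 - 1156 = -1305$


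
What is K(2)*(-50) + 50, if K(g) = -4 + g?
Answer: 150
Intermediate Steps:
K(2)*(-50) + 50 = (-4 + 2)*(-50) + 50 = -2*(-50) + 50 = 100 + 50 = 150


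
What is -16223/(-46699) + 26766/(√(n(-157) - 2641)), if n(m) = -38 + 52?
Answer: 16223/46699 - 26766*I*√2627/2627 ≈ 0.34739 - 522.22*I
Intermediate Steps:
n(m) = 14
-16223/(-46699) + 26766/(√(n(-157) - 2641)) = -16223/(-46699) + 26766/(√(14 - 2641)) = -16223*(-1/46699) + 26766/(√(-2627)) = 16223/46699 + 26766/((I*√2627)) = 16223/46699 + 26766*(-I*√2627/2627) = 16223/46699 - 26766*I*√2627/2627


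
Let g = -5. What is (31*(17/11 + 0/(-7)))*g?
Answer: -2635/11 ≈ -239.55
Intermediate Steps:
(31*(17/11 + 0/(-7)))*g = (31*(17/11 + 0/(-7)))*(-5) = (31*(17*(1/11) + 0*(-1/7)))*(-5) = (31*(17/11 + 0))*(-5) = (31*(17/11))*(-5) = (527/11)*(-5) = -2635/11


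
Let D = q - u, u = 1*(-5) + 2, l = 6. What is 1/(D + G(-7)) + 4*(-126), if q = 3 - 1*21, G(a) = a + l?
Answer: -8065/16 ≈ -504.06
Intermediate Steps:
G(a) = 6 + a (G(a) = a + 6 = 6 + a)
u = -3 (u = -5 + 2 = -3)
q = -18 (q = 3 - 21 = -18)
D = -15 (D = -18 - 1*(-3) = -18 + 3 = -15)
1/(D + G(-7)) + 4*(-126) = 1/(-15 + (6 - 7)) + 4*(-126) = 1/(-15 - 1) - 504 = 1/(-16) - 504 = -1/16 - 504 = -8065/16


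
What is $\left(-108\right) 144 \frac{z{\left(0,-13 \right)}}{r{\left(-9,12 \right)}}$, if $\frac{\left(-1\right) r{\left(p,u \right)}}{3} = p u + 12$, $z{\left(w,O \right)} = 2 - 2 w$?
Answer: $-108$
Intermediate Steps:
$r{\left(p,u \right)} = -36 - 3 p u$ ($r{\left(p,u \right)} = - 3 \left(p u + 12\right) = - 3 \left(12 + p u\right) = -36 - 3 p u$)
$\left(-108\right) 144 \frac{z{\left(0,-13 \right)}}{r{\left(-9,12 \right)}} = \left(-108\right) 144 \frac{2 - 0}{-36 - \left(-27\right) 12} = - 15552 \frac{2 + 0}{-36 + 324} = - 15552 \cdot \frac{2}{288} = - 15552 \cdot 2 \cdot \frac{1}{288} = \left(-15552\right) \frac{1}{144} = -108$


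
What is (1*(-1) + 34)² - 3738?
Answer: -2649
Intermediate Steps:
(1*(-1) + 34)² - 3738 = (-1 + 34)² - 3738 = 33² - 3738 = 1089 - 3738 = -2649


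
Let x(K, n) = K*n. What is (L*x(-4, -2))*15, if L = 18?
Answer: 2160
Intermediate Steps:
(L*x(-4, -2))*15 = (18*(-4*(-2)))*15 = (18*8)*15 = 144*15 = 2160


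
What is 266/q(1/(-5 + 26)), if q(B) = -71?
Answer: -266/71 ≈ -3.7465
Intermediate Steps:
266/q(1/(-5 + 26)) = 266/(-71) = 266*(-1/71) = -266/71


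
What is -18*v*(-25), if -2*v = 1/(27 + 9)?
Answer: -25/4 ≈ -6.2500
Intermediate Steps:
v = -1/72 (v = -1/(2*(27 + 9)) = -½/36 = -½*1/36 = -1/72 ≈ -0.013889)
-18*v*(-25) = -18*(-1/72)*(-25) = (¼)*(-25) = -25/4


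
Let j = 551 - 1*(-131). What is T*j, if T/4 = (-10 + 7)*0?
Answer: 0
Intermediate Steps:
T = 0 (T = 4*((-10 + 7)*0) = 4*(-3*0) = 4*0 = 0)
j = 682 (j = 551 + 131 = 682)
T*j = 0*682 = 0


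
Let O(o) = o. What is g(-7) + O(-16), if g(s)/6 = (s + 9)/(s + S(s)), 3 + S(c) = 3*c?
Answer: -508/31 ≈ -16.387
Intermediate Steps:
S(c) = -3 + 3*c
g(s) = 6*(9 + s)/(-3 + 4*s) (g(s) = 6*((s + 9)/(s + (-3 + 3*s))) = 6*((9 + s)/(-3 + 4*s)) = 6*(9 + s)/(-3 + 4*s))
g(-7) + O(-16) = 6*(9 - 7)/(-3 + 4*(-7)) - 16 = 6*2/(-3 - 28) - 16 = 6*2/(-31) - 16 = 6*(-1/31)*2 - 16 = -12/31 - 16 = -508/31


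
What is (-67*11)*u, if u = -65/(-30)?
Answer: -9581/6 ≈ -1596.8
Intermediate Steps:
u = 13/6 (u = -65*(-1/30) = 13/6 ≈ 2.1667)
(-67*11)*u = -67*11*(13/6) = -737*13/6 = -9581/6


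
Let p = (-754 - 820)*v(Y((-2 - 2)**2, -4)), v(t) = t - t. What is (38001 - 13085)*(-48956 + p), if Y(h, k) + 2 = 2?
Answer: -1219787696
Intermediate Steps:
Y(h, k) = 0 (Y(h, k) = -2 + 2 = 0)
v(t) = 0
p = 0 (p = (-754 - 820)*0 = -1574*0 = 0)
(38001 - 13085)*(-48956 + p) = (38001 - 13085)*(-48956 + 0) = 24916*(-48956) = -1219787696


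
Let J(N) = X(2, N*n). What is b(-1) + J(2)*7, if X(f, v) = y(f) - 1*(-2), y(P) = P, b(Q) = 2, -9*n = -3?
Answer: 30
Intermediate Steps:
n = ⅓ (n = -⅑*(-3) = ⅓ ≈ 0.33333)
X(f, v) = 2 + f (X(f, v) = f - 1*(-2) = f + 2 = 2 + f)
J(N) = 4 (J(N) = 2 + 2 = 4)
b(-1) + J(2)*7 = 2 + 4*7 = 2 + 28 = 30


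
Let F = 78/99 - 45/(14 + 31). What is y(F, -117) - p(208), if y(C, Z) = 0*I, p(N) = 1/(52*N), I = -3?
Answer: -1/10816 ≈ -9.2456e-5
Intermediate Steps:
p(N) = 1/(52*N)
F = -7/33 (F = 78*(1/99) - 45/45 = 26/33 - 45*1/45 = 26/33 - 1 = -7/33 ≈ -0.21212)
y(C, Z) = 0 (y(C, Z) = 0*(-3) = 0)
y(F, -117) - p(208) = 0 - 1/(52*208) = 0 - 1*1/10816 = 0 - 1/10816 = -1/10816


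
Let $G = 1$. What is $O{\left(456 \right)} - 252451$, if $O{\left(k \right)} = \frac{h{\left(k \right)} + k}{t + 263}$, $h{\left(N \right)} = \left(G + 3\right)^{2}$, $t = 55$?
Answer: $- \frac{40139473}{159} \approx -2.5245 \cdot 10^{5}$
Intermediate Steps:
$h{\left(N \right)} = 16$ ($h{\left(N \right)} = \left(1 + 3\right)^{2} = 4^{2} = 16$)
$O{\left(k \right)} = \frac{8}{159} + \frac{k}{318}$ ($O{\left(k \right)} = \frac{16 + k}{55 + 263} = \frac{16 + k}{318} = \left(16 + k\right) \frac{1}{318} = \frac{8}{159} + \frac{k}{318}$)
$O{\left(456 \right)} - 252451 = \left(\frac{8}{159} + \frac{1}{318} \cdot 456\right) - 252451 = \left(\frac{8}{159} + \frac{76}{53}\right) - 252451 = \frac{236}{159} - 252451 = - \frac{40139473}{159}$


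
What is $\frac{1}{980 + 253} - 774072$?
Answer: $- \frac{954430775}{1233} \approx -7.7407 \cdot 10^{5}$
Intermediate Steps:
$\frac{1}{980 + 253} - 774072 = \frac{1}{1233} - 774072 = - \frac{954430775}{1233}$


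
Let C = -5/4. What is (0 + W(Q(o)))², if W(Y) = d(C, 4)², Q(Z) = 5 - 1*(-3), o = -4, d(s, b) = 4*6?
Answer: 331776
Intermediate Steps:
C = -5/4 (C = -5*¼ = -5/4 ≈ -1.2500)
d(s, b) = 24
Q(Z) = 8 (Q(Z) = 5 + 3 = 8)
W(Y) = 576 (W(Y) = 24² = 576)
(0 + W(Q(o)))² = (0 + 576)² = 576² = 331776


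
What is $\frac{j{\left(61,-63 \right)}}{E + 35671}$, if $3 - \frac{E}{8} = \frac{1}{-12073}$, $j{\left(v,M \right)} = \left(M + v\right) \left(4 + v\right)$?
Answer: $- \frac{1569490}{430945743} \approx -0.003642$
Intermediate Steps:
$j{\left(v,M \right)} = \left(4 + v\right) \left(M + v\right)$
$E = \frac{289760}{12073}$ ($E = 24 - \frac{8}{-12073} = 24 - - \frac{8}{12073} = 24 + \frac{8}{12073} = \frac{289760}{12073} \approx 24.001$)
$\frac{j{\left(61,-63 \right)}}{E + 35671} = \frac{61^{2} + 4 \left(-63\right) + 4 \cdot 61 - 3843}{\frac{289760}{12073} + 35671} = \frac{3721 - 252 + 244 - 3843}{\frac{430945743}{12073}} = \left(-130\right) \frac{12073}{430945743} = - \frac{1569490}{430945743}$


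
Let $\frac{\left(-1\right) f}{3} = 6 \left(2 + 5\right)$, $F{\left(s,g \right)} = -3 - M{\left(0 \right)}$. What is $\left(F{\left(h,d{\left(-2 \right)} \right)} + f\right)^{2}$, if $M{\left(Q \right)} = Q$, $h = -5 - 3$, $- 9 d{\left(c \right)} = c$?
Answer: $16641$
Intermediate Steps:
$d{\left(c \right)} = - \frac{c}{9}$
$h = -8$ ($h = -5 - 3 = -8$)
$F{\left(s,g \right)} = -3$ ($F{\left(s,g \right)} = -3 - 0 = -3 + 0 = -3$)
$f = -126$ ($f = - 3 \cdot 6 \left(2 + 5\right) = - 3 \cdot 6 \cdot 7 = \left(-3\right) 42 = -126$)
$\left(F{\left(h,d{\left(-2 \right)} \right)} + f\right)^{2} = \left(-3 - 126\right)^{2} = \left(-129\right)^{2} = 16641$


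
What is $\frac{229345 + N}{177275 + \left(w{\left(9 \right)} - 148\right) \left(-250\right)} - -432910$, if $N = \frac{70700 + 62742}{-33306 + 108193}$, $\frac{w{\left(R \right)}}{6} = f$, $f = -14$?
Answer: $\frac{2542491772038069}{5873012975} \approx 4.3291 \cdot 10^{5}$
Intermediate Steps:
$w{\left(R \right)} = -84$ ($w{\left(R \right)} = 6 \left(-14\right) = -84$)
$N = \frac{133442}{74887} \approx 1.7819$
$\frac{229345 + N}{177275 + \left(w{\left(9 \right)} - 148\right) \left(-250\right)} - -432910 = \frac{229345 + \frac{133442}{74887}}{177275 + \left(-84 - 148\right) \left(-250\right)} - -432910 = \frac{17175092457}{74887 \left(177275 - -58000\right)} + 432910 = \frac{17175092457}{74887 \left(177275 + 58000\right)} + 432910 = \frac{17175092457}{74887 \cdot 235275} + 432910 = \frac{17175092457}{74887} \cdot \frac{1}{235275} + 432910 = \frac{5725030819}{5873012975} + 432910 = \frac{2542491772038069}{5873012975}$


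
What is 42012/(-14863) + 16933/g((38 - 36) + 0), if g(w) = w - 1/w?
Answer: 503224322/44589 ≈ 11286.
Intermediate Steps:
42012/(-14863) + 16933/g((38 - 36) + 0) = 42012/(-14863) + 16933/(((38 - 36) + 0) - 1/((38 - 36) + 0)) = 42012*(-1/14863) + 16933/((2 + 0) - 1/(2 + 0)) = -42012/14863 + 16933/(2 - 1/2) = -42012/14863 + 16933/(2 - 1*½) = -42012/14863 + 16933/(2 - ½) = -42012/14863 + 16933/(3/2) = -42012/14863 + 16933*(⅔) = -42012/14863 + 33866/3 = 503224322/44589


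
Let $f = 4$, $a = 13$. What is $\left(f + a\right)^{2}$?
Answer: $289$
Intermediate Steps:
$\left(f + a\right)^{2} = \left(4 + 13\right)^{2} = 17^{2} = 289$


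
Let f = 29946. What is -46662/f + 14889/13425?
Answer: -1433106/3190675 ≈ -0.44915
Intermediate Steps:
-46662/f + 14889/13425 = -46662/29946 + 14889/13425 = -46662*1/29946 + 14889*(1/13425) = -1111/713 + 4963/4475 = -1433106/3190675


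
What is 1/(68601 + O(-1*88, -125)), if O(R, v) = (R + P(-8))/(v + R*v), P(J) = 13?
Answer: 145/9947144 ≈ 1.4577e-5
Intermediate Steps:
O(R, v) = (13 + R)/(v + R*v) (O(R, v) = (R + 13)/(v + R*v) = (13 + R)/(v + R*v))
1/(68601 + O(-1*88, -125)) = 1/(68601 + (13 - 1*88)/((-125)*(1 - 1*88))) = 1/(68601 - (13 - 88)/(125*(1 - 88))) = 1/(68601 - 1/125*(-75)/(-87)) = 1/(68601 - 1/125*(-1/87)*(-75)) = 1/(68601 - 1/145) = 1/(9947144/145) = 145/9947144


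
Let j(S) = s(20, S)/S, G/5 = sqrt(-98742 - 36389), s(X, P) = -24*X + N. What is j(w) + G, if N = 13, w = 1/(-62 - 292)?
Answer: 165318 + 5*I*sqrt(135131) ≈ 1.6532e+5 + 1838.0*I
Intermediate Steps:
w = -1/354 (w = 1/(-354) = -1/354 ≈ -0.0028249)
s(X, P) = 13 - 24*X (s(X, P) = -24*X + 13 = 13 - 24*X)
G = 5*I*sqrt(135131) (G = 5*sqrt(-98742 - 36389) = 5*sqrt(-135131) = 5*(I*sqrt(135131)) = 5*I*sqrt(135131) ≈ 1838.0*I)
j(S) = -467/S (j(S) = (13 - 24*20)/S = (13 - 480)/S = -467/S)
j(w) + G = -467/(-1/354) + 5*I*sqrt(135131) = -467*(-354) + 5*I*sqrt(135131) = 165318 + 5*I*sqrt(135131)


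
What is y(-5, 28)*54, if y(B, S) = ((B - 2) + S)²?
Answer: 23814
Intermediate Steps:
y(B, S) = (-2 + B + S)² (y(B, S) = ((-2 + B) + S)² = (-2 + B + S)²)
y(-5, 28)*54 = (-2 - 5 + 28)²*54 = 21²*54 = 441*54 = 23814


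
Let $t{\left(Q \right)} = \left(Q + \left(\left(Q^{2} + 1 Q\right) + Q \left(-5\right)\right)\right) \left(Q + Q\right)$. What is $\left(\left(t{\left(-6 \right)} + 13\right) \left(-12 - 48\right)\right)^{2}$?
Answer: $1451610000$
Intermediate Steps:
$t{\left(Q \right)} = 2 Q \left(Q^{2} - 3 Q\right)$ ($t{\left(Q \right)} = \left(Q - \left(- Q^{2} + 4 Q\right)\right) 2 Q = \left(Q + \left(Q^{2} - 4 Q\right)\right) 2 Q = \left(Q^{2} - 3 Q\right) 2 Q = 2 Q \left(Q^{2} - 3 Q\right)$)
$\left(\left(t{\left(-6 \right)} + 13\right) \left(-12 - 48\right)\right)^{2} = \left(\left(2 \left(-6\right)^{2} \left(-3 - 6\right) + 13\right) \left(-12 - 48\right)\right)^{2} = \left(\left(2 \cdot 36 \left(-9\right) + 13\right) \left(-60\right)\right)^{2} = \left(\left(-648 + 13\right) \left(-60\right)\right)^{2} = \left(\left(-635\right) \left(-60\right)\right)^{2} = 38100^{2} = 1451610000$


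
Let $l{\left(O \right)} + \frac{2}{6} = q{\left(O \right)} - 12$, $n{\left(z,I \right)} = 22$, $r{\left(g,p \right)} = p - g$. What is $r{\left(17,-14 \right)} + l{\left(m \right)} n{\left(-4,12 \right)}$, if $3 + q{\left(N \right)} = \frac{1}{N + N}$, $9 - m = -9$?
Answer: $- \frac{6619}{18} \approx -367.72$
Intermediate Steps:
$m = 18$ ($m = 9 - -9 = 9 + 9 = 18$)
$q{\left(N \right)} = -3 + \frac{1}{2 N}$ ($q{\left(N \right)} = -3 + \frac{1}{N + N} = -3 + \frac{1}{2 N}$)
$l{\left(O \right)} = - \frac{46}{3} + \frac{1}{2 O}$ ($l{\left(O \right)} = - \frac{1}{3} - \left(15 - \frac{1}{2 O}\right) = - \frac{46}{3} + \frac{1}{2 O}$)
$r{\left(17,-14 \right)} + l{\left(m \right)} n{\left(-4,12 \right)} = \left(-14 - 17\right) + \frac{3 - 1656}{6 \cdot 18} \cdot 22 = \left(-14 - 17\right) + \frac{1}{6} \cdot \frac{1}{18} \left(3 - 1656\right) 22 = -31 + \frac{1}{6} \cdot \frac{1}{18} \left(-1653\right) 22 = -31 - \frac{6061}{18} = - \frac{6619}{18}$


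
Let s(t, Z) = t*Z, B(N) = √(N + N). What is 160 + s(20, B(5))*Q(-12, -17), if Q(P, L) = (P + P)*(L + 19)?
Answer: 160 - 960*√10 ≈ -2875.8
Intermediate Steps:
Q(P, L) = 2*P*(19 + L) (Q(P, L) = (2*P)*(19 + L) = 2*P*(19 + L))
B(N) = √2*√N (B(N) = √(2*N) = √2*√N)
s(t, Z) = Z*t
160 + s(20, B(5))*Q(-12, -17) = 160 + ((√2*√5)*20)*(2*(-12)*(19 - 17)) = 160 + (√10*20)*(2*(-12)*2) = 160 + (20*√10)*(-48) = 160 - 960*√10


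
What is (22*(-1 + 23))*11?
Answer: 5324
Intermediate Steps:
(22*(-1 + 23))*11 = (22*22)*11 = 484*11 = 5324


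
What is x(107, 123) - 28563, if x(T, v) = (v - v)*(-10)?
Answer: -28563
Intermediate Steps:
x(T, v) = 0 (x(T, v) = 0*(-10) = 0)
x(107, 123) - 28563 = 0 - 28563 = -28563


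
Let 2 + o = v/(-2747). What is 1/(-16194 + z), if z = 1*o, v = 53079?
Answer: -2747/44543491 ≈ -6.1670e-5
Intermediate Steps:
o = -58573/2747 (o = -2 + 53079/(-2747) = -2 + 53079*(-1/2747) = -2 - 53079/2747 = -58573/2747 ≈ -21.323)
z = -58573/2747 (z = 1*(-58573/2747) = -58573/2747 ≈ -21.323)
1/(-16194 + z) = 1/(-16194 - 58573/2747) = 1/(-44543491/2747) = -2747/44543491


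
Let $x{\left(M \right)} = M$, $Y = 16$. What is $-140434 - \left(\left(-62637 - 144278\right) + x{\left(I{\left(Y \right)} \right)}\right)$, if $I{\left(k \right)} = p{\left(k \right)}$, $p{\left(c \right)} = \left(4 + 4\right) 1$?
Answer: $66473$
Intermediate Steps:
$p{\left(c \right)} = 8$ ($p{\left(c \right)} = 8 \cdot 1 = 8$)
$I{\left(k \right)} = 8$
$-140434 - \left(\left(-62637 - 144278\right) + x{\left(I{\left(Y \right)} \right)}\right) = -140434 - \left(\left(-62637 - 144278\right) + 8\right) = -140434 - \left(-206915 + 8\right) = -140434 - -206907 = -140434 + 206907 = 66473$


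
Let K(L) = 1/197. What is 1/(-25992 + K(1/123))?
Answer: -197/5120423 ≈ -3.8473e-5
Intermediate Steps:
K(L) = 1/197
1/(-25992 + K(1/123)) = 1/(-25992 + 1/197) = 1/(-5120423/197) = -197/5120423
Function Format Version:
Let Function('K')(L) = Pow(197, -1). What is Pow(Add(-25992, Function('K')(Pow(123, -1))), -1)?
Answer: Rational(-197, 5120423) ≈ -3.8473e-5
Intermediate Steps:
Function('K')(L) = Rational(1, 197)
Pow(Add(-25992, Function('K')(Pow(123, -1))), -1) = Pow(Add(-25992, Rational(1, 197)), -1) = Pow(Rational(-5120423, 197), -1) = Rational(-197, 5120423)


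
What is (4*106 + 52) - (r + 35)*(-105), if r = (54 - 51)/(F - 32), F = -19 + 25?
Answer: 107611/26 ≈ 4138.9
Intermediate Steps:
F = 6
r = -3/26 (r = (54 - 51)/(6 - 32) = 3/(-26) = 3*(-1/26) = -3/26 ≈ -0.11538)
(4*106 + 52) - (r + 35)*(-105) = (4*106 + 52) - (-3/26 + 35)*(-105) = (424 + 52) - 907*(-105)/26 = 476 - 1*(-95235/26) = 476 + 95235/26 = 107611/26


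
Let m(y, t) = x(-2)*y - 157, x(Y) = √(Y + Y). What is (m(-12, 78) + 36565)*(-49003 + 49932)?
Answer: 33823032 - 22296*I ≈ 3.3823e+7 - 22296.0*I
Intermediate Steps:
x(Y) = √2*√Y (x(Y) = √(2*Y) = √2*√Y)
m(y, t) = -157 + 2*I*y (m(y, t) = (√2*√(-2))*y - 157 = (√2*(I*√2))*y - 157 = (2*I)*y - 157 = 2*I*y - 157 = -157 + 2*I*y)
(m(-12, 78) + 36565)*(-49003 + 49932) = ((-157 + 2*I*(-12)) + 36565)*(-49003 + 49932) = ((-157 - 24*I) + 36565)*929 = (36408 - 24*I)*929 = 33823032 - 22296*I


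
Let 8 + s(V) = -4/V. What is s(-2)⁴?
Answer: 1296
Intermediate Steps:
s(V) = -8 - 4/V
s(-2)⁴ = (-8 - 4/(-2))⁴ = (-8 - 4*(-½))⁴ = (-8 + 2)⁴ = (-6)⁴ = 1296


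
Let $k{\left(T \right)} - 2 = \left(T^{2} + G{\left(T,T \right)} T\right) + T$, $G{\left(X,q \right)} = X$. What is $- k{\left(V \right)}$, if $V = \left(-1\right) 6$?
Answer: $-68$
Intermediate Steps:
$V = -6$
$k{\left(T \right)} = 2 + T + 2 T^{2}$ ($k{\left(T \right)} = 2 + \left(\left(T^{2} + T T\right) + T\right) = 2 + \left(\left(T^{2} + T^{2}\right) + T\right) = 2 + \left(2 T^{2} + T\right) = 2 + \left(T + 2 T^{2}\right) = 2 + T + 2 T^{2}$)
$- k{\left(V \right)} = - (2 - 6 + 2 \left(-6\right)^{2}) = - (2 - 6 + 2 \cdot 36) = - (2 - 6 + 72) = \left(-1\right) 68 = -68$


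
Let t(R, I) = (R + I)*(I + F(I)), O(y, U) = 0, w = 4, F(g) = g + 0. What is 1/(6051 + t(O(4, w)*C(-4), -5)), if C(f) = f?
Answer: 1/6101 ≈ 0.00016391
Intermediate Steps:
F(g) = g
t(R, I) = 2*I*(I + R) (t(R, I) = (R + I)*(I + I) = (I + R)*(2*I) = 2*I*(I + R))
1/(6051 + t(O(4, w)*C(-4), -5)) = 1/(6051 + 2*(-5)*(-5 + 0*(-4))) = 1/(6051 + 2*(-5)*(-5 + 0)) = 1/(6051 + 2*(-5)*(-5)) = 1/(6051 + 50) = 1/6101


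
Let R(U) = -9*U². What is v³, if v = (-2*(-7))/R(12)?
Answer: -343/272097792 ≈ -1.2606e-6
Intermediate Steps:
v = -7/648 (v = (-2*(-7))/((-9*12²)) = 14/((-9*144)) = 14/(-1296) = 14*(-1/1296) = -7/648 ≈ -0.010802)
v³ = (-7/648)³ = -343/272097792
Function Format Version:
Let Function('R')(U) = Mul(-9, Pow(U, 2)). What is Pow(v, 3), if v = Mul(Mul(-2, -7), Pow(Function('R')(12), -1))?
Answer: Rational(-343, 272097792) ≈ -1.2606e-6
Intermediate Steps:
v = Rational(-7, 648) (v = Mul(Mul(-2, -7), Pow(Mul(-9, Pow(12, 2)), -1)) = Mul(14, Pow(Mul(-9, 144), -1)) = Mul(14, Pow(-1296, -1)) = Mul(14, Rational(-1, 1296)) = Rational(-7, 648) ≈ -0.010802)
Pow(v, 3) = Pow(Rational(-7, 648), 3) = Rational(-343, 272097792)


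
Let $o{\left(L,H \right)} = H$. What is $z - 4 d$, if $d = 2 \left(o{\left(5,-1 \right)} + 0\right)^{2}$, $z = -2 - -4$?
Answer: $-6$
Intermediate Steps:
$z = 2$ ($z = -2 + 4 = 2$)
$d = 2$ ($d = 2 \left(-1 + 0\right)^{2} = 2 \left(-1\right)^{2} = 2 \cdot 1 = 2$)
$z - 4 d = 2 - 8 = -6$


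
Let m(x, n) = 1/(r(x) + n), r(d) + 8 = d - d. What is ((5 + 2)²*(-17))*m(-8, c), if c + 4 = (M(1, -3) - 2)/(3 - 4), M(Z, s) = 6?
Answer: 833/16 ≈ 52.063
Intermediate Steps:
r(d) = -8 (r(d) = -8 + (d - d) = -8 + 0 = -8)
c = -8 (c = -4 + (6 - 2)/(3 - 4) = -4 + 4/(-1) = -4 + 4*(-1) = -4 - 4 = -8)
m(x, n) = 1/(-8 + n)
((5 + 2)²*(-17))*m(-8, c) = ((5 + 2)²*(-17))/(-8 - 8) = (7²*(-17))/(-16) = (49*(-17))*(-1/16) = -833*(-1/16) = 833/16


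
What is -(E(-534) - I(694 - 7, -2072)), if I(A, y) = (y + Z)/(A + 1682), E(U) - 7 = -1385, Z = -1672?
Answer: 3260738/2369 ≈ 1376.4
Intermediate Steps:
E(U) = -1378 (E(U) = 7 - 1385 = -1378)
I(A, y) = (-1672 + y)/(1682 + A) (I(A, y) = (y - 1672)/(A + 1682) = (-1672 + y)/(1682 + A))
-(E(-534) - I(694 - 7, -2072)) = -(-1378 - (-1672 - 2072)/(1682 + (694 - 7))) = -(-1378 - (-3744)/(1682 + 687)) = -(-1378 - (-3744)/2369) = -(-1378 - 1*(-3744/2369)) = -(-1378 + 3744/2369) = -1*(-3260738/2369) = 3260738/2369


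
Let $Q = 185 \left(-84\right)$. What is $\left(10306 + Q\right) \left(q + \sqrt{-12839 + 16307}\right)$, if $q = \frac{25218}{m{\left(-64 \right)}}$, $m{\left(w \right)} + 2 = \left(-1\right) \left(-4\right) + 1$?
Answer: $-43997004 - 177956 \sqrt{3} \approx -4.4305 \cdot 10^{7}$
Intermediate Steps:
$m{\left(w \right)} = 3$ ($m{\left(w \right)} = -2 + \left(\left(-1\right) \left(-4\right) + 1\right) = -2 + \left(4 + 1\right) = -2 + 5 = 3$)
$Q = -15540$
$q = 8406$ ($q = \frac{25218}{3} = 25218 \cdot \frac{1}{3} = 8406$)
$\left(10306 + Q\right) \left(q + \sqrt{-12839 + 16307}\right) = \left(10306 - 15540\right) \left(8406 + \sqrt{-12839 + 16307}\right) = - 5234 \left(8406 + \sqrt{3468}\right) = - 5234 \left(8406 + 34 \sqrt{3}\right) = -43997004 - 177956 \sqrt{3}$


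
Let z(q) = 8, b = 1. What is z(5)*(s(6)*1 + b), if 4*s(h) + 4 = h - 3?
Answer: 6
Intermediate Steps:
s(h) = -7/4 + h/4 (s(h) = -1 + (h - 3)/4 = -1 + (-3 + h)/4 = -1 + (-¾ + h/4) = -7/4 + h/4)
z(5)*(s(6)*1 + b) = 8*((-7/4 + (¼)*6)*1 + 1) = 8*((-7/4 + 3/2)*1 + 1) = 8*(-¼*1 + 1) = 8*(-¼ + 1) = 8*(¾) = 6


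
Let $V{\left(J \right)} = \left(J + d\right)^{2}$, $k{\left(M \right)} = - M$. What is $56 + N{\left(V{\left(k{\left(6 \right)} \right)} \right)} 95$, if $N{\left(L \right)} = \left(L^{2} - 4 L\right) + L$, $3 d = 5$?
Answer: $\frac{2284346}{81} \approx 28202.0$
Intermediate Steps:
$d = \frac{5}{3}$ ($d = \frac{1}{3} \cdot 5 = \frac{5}{3} \approx 1.6667$)
$V{\left(J \right)} = \left(\frac{5}{3} + J\right)^{2}$ ($V{\left(J \right)} = \left(J + \frac{5}{3}\right)^{2} = \left(\frac{5}{3} + J\right)^{2}$)
$N{\left(L \right)} = L^{2} - 3 L$
$56 + N{\left(V{\left(k{\left(6 \right)} \right)} \right)} 95 = 56 + \frac{\left(5 + 3 \left(\left(-1\right) 6\right)\right)^{2}}{9} \left(-3 + \frac{\left(5 + 3 \left(\left(-1\right) 6\right)\right)^{2}}{9}\right) 95 = 56 + \frac{\left(5 + 3 \left(-6\right)\right)^{2}}{9} \left(-3 + \frac{\left(5 + 3 \left(-6\right)\right)^{2}}{9}\right) 95 = 56 + \frac{\left(5 - 18\right)^{2}}{9} \left(-3 + \frac{\left(5 - 18\right)^{2}}{9}\right) 95 = 56 + \frac{\left(-13\right)^{2}}{9} \left(-3 + \frac{\left(-13\right)^{2}}{9}\right) 95 = 56 + \frac{1}{9} \cdot 169 \left(-3 + \frac{1}{9} \cdot 169\right) 95 = 56 + \frac{169 \left(-3 + \frac{169}{9}\right)}{9} \cdot 95 = 56 + \frac{169}{9} \cdot \frac{142}{9} \cdot 95 = 56 + \frac{23998}{81} \cdot 95 = 56 + \frac{2279810}{81} = \frac{2284346}{81}$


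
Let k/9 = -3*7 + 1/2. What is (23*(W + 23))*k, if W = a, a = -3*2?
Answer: -144279/2 ≈ -72140.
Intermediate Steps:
a = -6
W = -6
k = -369/2 (k = 9*(-3*7 + 1/2) = 9*(-21 + 1*(1/2)) = 9*(-21 + 1/2) = 9*(-41/2) = -369/2 ≈ -184.50)
(23*(W + 23))*k = (23*(-6 + 23))*(-369/2) = (23*17)*(-369/2) = 391*(-369/2) = -144279/2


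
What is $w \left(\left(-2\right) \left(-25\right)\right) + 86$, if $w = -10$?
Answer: $-414$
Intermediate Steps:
$w \left(\left(-2\right) \left(-25\right)\right) + 86 = - 10 \left(\left(-2\right) \left(-25\right)\right) + 86 = \left(-10\right) 50 + 86 = -500 + 86 = -414$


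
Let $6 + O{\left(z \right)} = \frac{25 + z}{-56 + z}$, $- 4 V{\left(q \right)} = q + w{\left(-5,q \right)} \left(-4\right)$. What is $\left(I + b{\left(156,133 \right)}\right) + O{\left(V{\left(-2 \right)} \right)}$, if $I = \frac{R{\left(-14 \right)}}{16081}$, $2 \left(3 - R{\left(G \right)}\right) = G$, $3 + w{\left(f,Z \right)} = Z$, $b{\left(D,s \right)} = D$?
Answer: $\frac{291212039}{1945801} \approx 149.66$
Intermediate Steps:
$w{\left(f,Z \right)} = -3 + Z$
$R{\left(G \right)} = 3 - \frac{G}{2}$
$V{\left(q \right)} = -3 + \frac{3 q}{4}$ ($V{\left(q \right)} = - \frac{q + \left(-3 + q\right) \left(-4\right)}{4} = - \frac{q - \left(-12 + 4 q\right)}{4} = - \frac{12 - 3 q}{4} = -3 + \frac{3 q}{4}$)
$O{\left(z \right)} = -6 + \frac{25 + z}{-56 + z}$
$I = \frac{10}{16081}$ ($I = \frac{3 - -7}{16081} = \left(3 + 7\right) \frac{1}{16081} = 10 \cdot \frac{1}{16081} = \frac{10}{16081} \approx 0.00062185$)
$\left(I + b{\left(156,133 \right)}\right) + O{\left(V{\left(-2 \right)} \right)} = \left(\frac{10}{16081} + 156\right) + \frac{361 - 5 \left(-3 + \frac{3}{4} \left(-2\right)\right)}{-56 + \left(-3 + \frac{3}{4} \left(-2\right)\right)} = \frac{2508646}{16081} + \frac{361 - 5 \left(-3 - \frac{3}{2}\right)}{-56 - \frac{9}{2}} = \frac{2508646}{16081} + \frac{361 - - \frac{45}{2}}{-56 - \frac{9}{2}} = \frac{2508646}{16081} + \frac{361 + \frac{45}{2}}{- \frac{121}{2}} = \frac{2508646}{16081} - \frac{767}{121} = \frac{291212039}{1945801}$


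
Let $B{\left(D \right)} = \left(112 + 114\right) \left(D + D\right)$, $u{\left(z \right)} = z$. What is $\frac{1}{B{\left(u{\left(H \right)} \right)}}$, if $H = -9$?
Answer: $- \frac{1}{4068} \approx -0.00024582$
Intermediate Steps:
$B{\left(D \right)} = 452 D$ ($B{\left(D \right)} = 226 \cdot 2 D = 452 D$)
$\frac{1}{B{\left(u{\left(H \right)} \right)}} = \frac{1}{452 \left(-9\right)} = \frac{1}{-4068} = - \frac{1}{4068}$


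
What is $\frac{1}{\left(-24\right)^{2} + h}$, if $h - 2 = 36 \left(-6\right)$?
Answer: $\frac{1}{362} \approx 0.0027624$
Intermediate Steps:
$h = -214$ ($h = 2 + 36 \left(-6\right) = 2 - 216 = -214$)
$\frac{1}{\left(-24\right)^{2} + h} = \frac{1}{\left(-24\right)^{2} - 214} = \frac{1}{576 - 214} = \frac{1}{362}$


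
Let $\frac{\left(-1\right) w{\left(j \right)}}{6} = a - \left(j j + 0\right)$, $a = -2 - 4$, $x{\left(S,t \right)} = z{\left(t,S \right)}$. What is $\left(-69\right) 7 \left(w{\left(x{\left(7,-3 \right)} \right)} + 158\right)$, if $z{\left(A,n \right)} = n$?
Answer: $-235704$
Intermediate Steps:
$x{\left(S,t \right)} = S$
$a = -6$
$w{\left(j \right)} = 36 + 6 j^{2}$ ($w{\left(j \right)} = - 6 \left(-6 - \left(j j + 0\right)\right) = - 6 \left(-6 - \left(j^{2} + 0\right)\right) = - 6 \left(-6 - j^{2}\right) = 36 + 6 j^{2}$)
$\left(-69\right) 7 \left(w{\left(x{\left(7,-3 \right)} \right)} + 158\right) = \left(-69\right) 7 \left(\left(36 + 6 \cdot 7^{2}\right) + 158\right) = - 483 \left(\left(36 + 6 \cdot 49\right) + 158\right) = - 483 \left(\left(36 + 294\right) + 158\right) = - 483 \left(330 + 158\right) = \left(-483\right) 488 = -235704$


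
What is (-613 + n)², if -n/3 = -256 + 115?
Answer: 36100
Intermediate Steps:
n = 423 (n = -3*(-256 + 115) = -3*(-141) = 423)
(-613 + n)² = (-613 + 423)² = (-190)² = 36100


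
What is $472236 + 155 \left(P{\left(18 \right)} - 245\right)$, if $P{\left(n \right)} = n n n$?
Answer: $1338221$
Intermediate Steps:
$P{\left(n \right)} = n^{3}$ ($P{\left(n \right)} = n^{2} n = n^{3}$)
$472236 + 155 \left(P{\left(18 \right)} - 245\right) = 472236 + 155 \left(18^{3} - 245\right) = 472236 + 155 \left(5832 - 245\right) = 472236 + 155 \cdot 5587 = 472236 + 865985 = 1338221$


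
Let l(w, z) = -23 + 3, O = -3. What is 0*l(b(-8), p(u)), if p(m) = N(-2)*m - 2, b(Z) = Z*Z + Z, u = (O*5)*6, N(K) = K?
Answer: 0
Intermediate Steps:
u = -90 (u = -3*5*6 = -15*6 = -90)
b(Z) = Z + Z² (b(Z) = Z² + Z = Z + Z²)
p(m) = -2 - 2*m (p(m) = -2*m - 2 = -2 - 2*m)
l(w, z) = -20
0*l(b(-8), p(u)) = 0*(-20) = 0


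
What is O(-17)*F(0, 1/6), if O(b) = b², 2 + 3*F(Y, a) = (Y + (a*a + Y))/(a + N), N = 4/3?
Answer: -30923/162 ≈ -190.88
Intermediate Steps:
N = 4/3 (N = 4*(⅓) = 4/3 ≈ 1.3333)
F(Y, a) = -⅔ + (a² + 2*Y)/(3*(4/3 + a)) (F(Y, a) = -⅔ + ((Y + (a*a + Y))/(a + 4/3))/3 = -⅔ + ((Y + (a² + Y))/(4/3 + a))/3 = -⅔ + ((Y + (Y + a²))/(4/3 + a))/3 = -⅔ + ((a² + 2*Y)/(4/3 + a))/3 = -⅔ + (a² + 2*Y)/(3*(4/3 + a)))
O(-17)*F(0, 1/6) = (-17)²*((-8 - 6/6 + 3*(1/6)² + 6*0)/(3*(4 + 3/6))) = 289*((-8 - 6*⅙ + 3*(⅙)² + 0)/(3*(4 + 3*(⅙)))) = 289*((-8 - 1 + 3*(1/36) + 0)/(3*(4 + ½))) = 289*((-8 - 1 + 1/12 + 0)/(3*(9/2))) = 289*((⅓)*(2/9)*(-107/12)) = 289*(-107/162) = -30923/162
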